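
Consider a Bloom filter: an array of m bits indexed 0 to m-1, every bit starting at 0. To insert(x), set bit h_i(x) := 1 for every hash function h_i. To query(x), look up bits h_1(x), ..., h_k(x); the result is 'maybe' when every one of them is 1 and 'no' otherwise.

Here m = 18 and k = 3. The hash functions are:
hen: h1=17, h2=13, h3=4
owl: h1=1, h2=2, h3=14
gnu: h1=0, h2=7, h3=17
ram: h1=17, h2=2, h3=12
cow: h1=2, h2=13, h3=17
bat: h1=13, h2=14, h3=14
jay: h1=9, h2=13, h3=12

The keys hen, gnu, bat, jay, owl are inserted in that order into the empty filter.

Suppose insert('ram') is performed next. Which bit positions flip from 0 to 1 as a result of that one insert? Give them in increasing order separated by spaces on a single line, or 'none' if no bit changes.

Answer: none

Derivation:
Start: bits=000000000000000000
After insert 'hen': sets bits 4 13 17 -> bits=000010000000010001
After insert 'gnu': sets bits 0 7 17 -> bits=100010010000010001
After insert 'bat': sets bits 13 14 -> bits=100010010000011001
After insert 'jay': sets bits 9 12 13 -> bits=100010010100111001
After insert 'owl': sets bits 1 2 14 -> bits=111010010100111001
insert 'ram' would touch bits 2 12 17; currently bit2=1, bit12=1, bit17=1
Bits that are 0 among those (would change 0->1): none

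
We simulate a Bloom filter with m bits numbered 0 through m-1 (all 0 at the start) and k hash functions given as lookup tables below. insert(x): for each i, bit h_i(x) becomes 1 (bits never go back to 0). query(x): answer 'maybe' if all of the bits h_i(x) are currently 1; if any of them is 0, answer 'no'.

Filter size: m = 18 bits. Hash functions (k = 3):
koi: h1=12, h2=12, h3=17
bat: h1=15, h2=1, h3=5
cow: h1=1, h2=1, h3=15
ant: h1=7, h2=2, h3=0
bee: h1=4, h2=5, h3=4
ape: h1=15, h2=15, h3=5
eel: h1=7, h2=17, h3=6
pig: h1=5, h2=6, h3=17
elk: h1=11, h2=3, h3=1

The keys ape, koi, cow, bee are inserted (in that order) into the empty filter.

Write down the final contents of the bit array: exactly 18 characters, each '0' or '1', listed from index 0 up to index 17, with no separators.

Start: bits=000000000000000000
After insert 'ape': sets bits 5 15 -> bits=000001000000000100
After insert 'koi': sets bits 12 17 -> bits=000001000000100101
After insert 'cow': sets bits 1 15 -> bits=010001000000100101
After insert 'bee': sets bits 4 5 -> bits=010011000000100101

Answer: 010011000000100101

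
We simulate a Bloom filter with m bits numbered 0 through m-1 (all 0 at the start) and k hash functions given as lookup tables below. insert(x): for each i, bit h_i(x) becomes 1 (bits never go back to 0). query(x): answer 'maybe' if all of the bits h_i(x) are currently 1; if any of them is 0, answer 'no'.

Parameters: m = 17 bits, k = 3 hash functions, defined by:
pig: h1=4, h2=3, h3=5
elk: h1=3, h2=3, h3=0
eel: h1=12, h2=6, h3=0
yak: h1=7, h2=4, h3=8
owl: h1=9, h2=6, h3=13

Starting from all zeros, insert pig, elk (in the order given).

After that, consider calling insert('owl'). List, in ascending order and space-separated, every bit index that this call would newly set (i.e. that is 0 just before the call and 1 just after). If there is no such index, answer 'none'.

Answer: 6 9 13

Derivation:
Start: bits=00000000000000000
After insert 'pig': sets bits 3 4 5 -> bits=00011100000000000
After insert 'elk': sets bits 0 3 -> bits=10011100000000000
insert 'owl' would touch bits 6 9 13; currently bit6=0, bit9=0, bit13=0
Bits that are 0 among those (would change 0->1): 6 9 13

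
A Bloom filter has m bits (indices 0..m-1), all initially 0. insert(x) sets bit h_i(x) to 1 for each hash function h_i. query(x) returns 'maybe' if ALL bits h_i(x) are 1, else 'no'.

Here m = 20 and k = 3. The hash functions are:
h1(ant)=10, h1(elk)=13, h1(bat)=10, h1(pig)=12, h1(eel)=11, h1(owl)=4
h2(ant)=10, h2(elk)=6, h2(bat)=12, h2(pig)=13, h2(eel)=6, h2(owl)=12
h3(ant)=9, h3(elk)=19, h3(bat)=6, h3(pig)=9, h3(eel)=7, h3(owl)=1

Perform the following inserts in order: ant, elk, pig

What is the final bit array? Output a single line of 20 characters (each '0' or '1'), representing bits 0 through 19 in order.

Answer: 00000010011011000001

Derivation:
Start: bits=00000000000000000000
After insert 'ant': sets bits 9 10 -> bits=00000000011000000000
After insert 'elk': sets bits 6 13 19 -> bits=00000010011001000001
After insert 'pig': sets bits 9 12 13 -> bits=00000010011011000001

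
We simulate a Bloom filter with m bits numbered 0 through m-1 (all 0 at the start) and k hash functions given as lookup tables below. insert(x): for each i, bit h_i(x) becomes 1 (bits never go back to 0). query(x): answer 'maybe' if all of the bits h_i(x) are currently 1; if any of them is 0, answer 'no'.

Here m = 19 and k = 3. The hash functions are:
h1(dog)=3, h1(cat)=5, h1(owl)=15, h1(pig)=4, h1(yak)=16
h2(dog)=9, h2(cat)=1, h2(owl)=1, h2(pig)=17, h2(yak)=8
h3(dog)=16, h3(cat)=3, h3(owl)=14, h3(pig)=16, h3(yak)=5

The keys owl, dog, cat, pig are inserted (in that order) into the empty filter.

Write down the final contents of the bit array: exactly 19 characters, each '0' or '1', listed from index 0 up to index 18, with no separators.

Start: bits=0000000000000000000
After insert 'owl': sets bits 1 14 15 -> bits=0100000000000011000
After insert 'dog': sets bits 3 9 16 -> bits=0101000001000011100
After insert 'cat': sets bits 1 3 5 -> bits=0101010001000011100
After insert 'pig': sets bits 4 16 17 -> bits=0101110001000011110

Answer: 0101110001000011110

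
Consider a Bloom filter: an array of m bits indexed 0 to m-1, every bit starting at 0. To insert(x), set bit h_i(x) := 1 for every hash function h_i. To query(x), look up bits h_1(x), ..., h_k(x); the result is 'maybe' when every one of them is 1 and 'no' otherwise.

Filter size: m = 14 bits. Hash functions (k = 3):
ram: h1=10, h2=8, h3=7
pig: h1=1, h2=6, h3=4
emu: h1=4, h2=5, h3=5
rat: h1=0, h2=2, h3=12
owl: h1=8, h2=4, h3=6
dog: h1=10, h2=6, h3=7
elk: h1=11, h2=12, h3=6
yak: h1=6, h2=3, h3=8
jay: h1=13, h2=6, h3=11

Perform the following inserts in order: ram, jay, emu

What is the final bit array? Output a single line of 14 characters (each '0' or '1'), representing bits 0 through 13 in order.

Start: bits=00000000000000
After insert 'ram': sets bits 7 8 10 -> bits=00000001101000
After insert 'jay': sets bits 6 11 13 -> bits=00000011101101
After insert 'emu': sets bits 4 5 -> bits=00001111101101

Answer: 00001111101101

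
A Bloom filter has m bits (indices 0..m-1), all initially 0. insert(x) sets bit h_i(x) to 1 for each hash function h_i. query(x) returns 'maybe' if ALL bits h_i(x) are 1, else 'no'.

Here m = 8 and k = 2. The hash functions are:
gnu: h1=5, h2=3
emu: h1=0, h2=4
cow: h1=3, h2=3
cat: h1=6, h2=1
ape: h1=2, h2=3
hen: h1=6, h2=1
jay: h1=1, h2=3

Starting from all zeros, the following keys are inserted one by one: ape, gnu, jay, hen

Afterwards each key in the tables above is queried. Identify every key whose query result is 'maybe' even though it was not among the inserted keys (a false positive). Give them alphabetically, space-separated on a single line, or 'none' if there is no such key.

Answer: cat cow

Derivation:
Start: bits=00000000
After insert 'ape': sets bits 2 3 -> bits=00110000
After insert 'gnu': sets bits 3 5 -> bits=00110100
After insert 'jay': sets bits 1 3 -> bits=01110100
After insert 'hen': sets bits 1 6 -> bits=01110110
Not inserted: cat cow emu — query each against bits=01110110:
query cat: checks bit1=1, bit6=1 (all 1) -> maybe => FALSE POSITIVE
query cow: checks bit3=1 (all 1) -> maybe => FALSE POSITIVE
query emu: checks bit0=0, bit4=0 (has a 0) -> no => not a false positive
False positives (alphabetical): cat cow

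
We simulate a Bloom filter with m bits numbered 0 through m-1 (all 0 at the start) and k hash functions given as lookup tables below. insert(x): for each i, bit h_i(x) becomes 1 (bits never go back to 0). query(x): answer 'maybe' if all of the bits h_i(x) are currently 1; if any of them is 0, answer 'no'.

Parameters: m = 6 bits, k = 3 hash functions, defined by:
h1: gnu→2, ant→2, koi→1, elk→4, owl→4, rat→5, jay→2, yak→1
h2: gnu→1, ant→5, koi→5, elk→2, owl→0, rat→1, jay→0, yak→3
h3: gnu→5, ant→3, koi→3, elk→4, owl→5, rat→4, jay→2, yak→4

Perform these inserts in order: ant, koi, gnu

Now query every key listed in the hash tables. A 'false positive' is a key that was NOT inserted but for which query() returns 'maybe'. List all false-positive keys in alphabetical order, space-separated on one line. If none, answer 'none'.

Answer: none

Derivation:
Start: bits=000000
After insert 'ant': sets bits 2 3 5 -> bits=001101
After insert 'koi': sets bits 1 3 5 -> bits=011101
After insert 'gnu': sets bits 1 2 5 -> bits=011101
Not inserted: elk jay owl rat yak — query each against bits=011101:
query elk: checks bit2=1, bit4=0 (has a 0) -> no => not a false positive
query jay: checks bit0=0, bit2=1 (has a 0) -> no => not a false positive
query owl: checks bit0=0, bit4=0, bit5=1 (has a 0) -> no => not a false positive
query rat: checks bit1=1, bit4=0, bit5=1 (has a 0) -> no => not a false positive
query yak: checks bit1=1, bit3=1, bit4=0 (has a 0) -> no => not a false positive
False positives (alphabetical): none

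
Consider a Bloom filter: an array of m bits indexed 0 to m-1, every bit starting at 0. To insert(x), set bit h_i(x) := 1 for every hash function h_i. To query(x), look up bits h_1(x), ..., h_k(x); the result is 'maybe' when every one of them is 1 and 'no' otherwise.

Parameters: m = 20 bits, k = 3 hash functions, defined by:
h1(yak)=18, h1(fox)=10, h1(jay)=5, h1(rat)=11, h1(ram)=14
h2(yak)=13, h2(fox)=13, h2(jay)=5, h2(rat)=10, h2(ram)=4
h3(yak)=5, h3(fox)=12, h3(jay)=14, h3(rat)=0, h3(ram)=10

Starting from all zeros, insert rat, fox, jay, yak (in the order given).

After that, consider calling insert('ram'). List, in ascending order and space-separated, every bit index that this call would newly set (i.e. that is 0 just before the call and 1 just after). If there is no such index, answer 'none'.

Answer: 4

Derivation:
Start: bits=00000000000000000000
After insert 'rat': sets bits 0 10 11 -> bits=10000000001100000000
After insert 'fox': sets bits 10 12 13 -> bits=10000000001111000000
After insert 'jay': sets bits 5 14 -> bits=10000100001111100000
After insert 'yak': sets bits 5 13 18 -> bits=10000100001111100010
insert 'ram' would touch bits 4 10 14; currently bit4=0, bit10=1, bit14=1
Bits that are 0 among those (would change 0->1): 4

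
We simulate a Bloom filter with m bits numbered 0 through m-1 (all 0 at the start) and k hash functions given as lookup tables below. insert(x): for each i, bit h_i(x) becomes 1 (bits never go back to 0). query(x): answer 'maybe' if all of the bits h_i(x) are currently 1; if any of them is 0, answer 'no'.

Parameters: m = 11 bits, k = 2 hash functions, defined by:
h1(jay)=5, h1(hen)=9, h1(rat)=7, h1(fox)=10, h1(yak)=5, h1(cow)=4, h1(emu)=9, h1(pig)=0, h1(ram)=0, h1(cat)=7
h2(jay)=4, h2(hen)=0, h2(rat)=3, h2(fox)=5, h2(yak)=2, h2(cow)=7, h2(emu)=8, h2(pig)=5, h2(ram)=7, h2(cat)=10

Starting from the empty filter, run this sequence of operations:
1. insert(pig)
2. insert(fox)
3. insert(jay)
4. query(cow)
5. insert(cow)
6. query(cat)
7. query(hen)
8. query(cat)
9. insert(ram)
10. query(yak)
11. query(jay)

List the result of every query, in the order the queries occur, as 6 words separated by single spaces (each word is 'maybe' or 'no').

Answer: no maybe no maybe no maybe

Derivation:
Start: bits=00000000000
Op 1: insert pig -> sets bits 0 5 -> bits=10000100000
Op 2: insert fox -> sets bits 5 10 -> bits=10000100001
Op 3: insert jay -> sets bits 4 5 -> bits=10001100001
Op 4: query cow -> checks bit4=1, bit7=0 (has a 0) -> no
Op 5: insert cow -> sets bits 4 7 -> bits=10001101001
Op 6: query cat -> checks bit7=1, bit10=1 (all 1) -> maybe
Op 7: query hen -> checks bit0=1, bit9=0 (has a 0) -> no
Op 8: query cat -> checks bit7=1, bit10=1 (all 1) -> maybe
Op 9: insert ram -> sets bits 0 7 -> bits=10001101001
Op 10: query yak -> checks bit2=0, bit5=1 (has a 0) -> no
Op 11: query jay -> checks bit4=1, bit5=1 (all 1) -> maybe
Query results in order: no maybe no maybe no maybe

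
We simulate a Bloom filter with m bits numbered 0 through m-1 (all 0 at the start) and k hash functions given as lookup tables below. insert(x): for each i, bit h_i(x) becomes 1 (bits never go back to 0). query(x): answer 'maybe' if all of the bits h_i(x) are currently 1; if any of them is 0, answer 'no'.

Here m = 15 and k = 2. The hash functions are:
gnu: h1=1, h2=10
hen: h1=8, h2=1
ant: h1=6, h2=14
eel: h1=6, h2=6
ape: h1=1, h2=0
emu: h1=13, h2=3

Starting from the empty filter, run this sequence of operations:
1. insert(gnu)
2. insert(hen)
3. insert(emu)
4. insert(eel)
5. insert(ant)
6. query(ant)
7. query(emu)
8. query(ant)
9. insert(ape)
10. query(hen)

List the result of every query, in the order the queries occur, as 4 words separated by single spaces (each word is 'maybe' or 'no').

Start: bits=000000000000000
Op 1: insert gnu -> sets bits 1 10 -> bits=010000000010000
Op 2: insert hen -> sets bits 1 8 -> bits=010000001010000
Op 3: insert emu -> sets bits 3 13 -> bits=010100001010010
Op 4: insert eel -> sets bits 6 -> bits=010100101010010
Op 5: insert ant -> sets bits 6 14 -> bits=010100101010011
Op 6: query ant -> checks bit6=1, bit14=1 (all 1) -> maybe
Op 7: query emu -> checks bit3=1, bit13=1 (all 1) -> maybe
Op 8: query ant -> checks bit6=1, bit14=1 (all 1) -> maybe
Op 9: insert ape -> sets bits 0 1 -> bits=110100101010011
Op 10: query hen -> checks bit1=1, bit8=1 (all 1) -> maybe
Query results in order: maybe maybe maybe maybe

Answer: maybe maybe maybe maybe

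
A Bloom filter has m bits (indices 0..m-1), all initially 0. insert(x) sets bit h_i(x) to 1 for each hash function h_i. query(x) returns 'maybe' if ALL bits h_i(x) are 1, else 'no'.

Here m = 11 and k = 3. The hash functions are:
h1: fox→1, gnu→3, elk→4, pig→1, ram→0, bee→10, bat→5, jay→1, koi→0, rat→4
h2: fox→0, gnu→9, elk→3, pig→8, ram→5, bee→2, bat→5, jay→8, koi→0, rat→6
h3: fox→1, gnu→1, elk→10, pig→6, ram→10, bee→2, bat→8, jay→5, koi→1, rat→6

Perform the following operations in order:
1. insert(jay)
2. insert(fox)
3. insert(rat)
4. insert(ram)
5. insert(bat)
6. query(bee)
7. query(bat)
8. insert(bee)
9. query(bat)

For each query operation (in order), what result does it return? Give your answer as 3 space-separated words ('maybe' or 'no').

Answer: no maybe maybe

Derivation:
Start: bits=00000000000
Op 1: insert jay -> sets bits 1 5 8 -> bits=01000100100
Op 2: insert fox -> sets bits 0 1 -> bits=11000100100
Op 3: insert rat -> sets bits 4 6 -> bits=11001110100
Op 4: insert ram -> sets bits 0 5 10 -> bits=11001110101
Op 5: insert bat -> sets bits 5 8 -> bits=11001110101
Op 6: query bee -> checks bit2=0, bit10=1 (has a 0) -> no
Op 7: query bat -> checks bit5=1, bit8=1 (all 1) -> maybe
Op 8: insert bee -> sets bits 2 10 -> bits=11101110101
Op 9: query bat -> checks bit5=1, bit8=1 (all 1) -> maybe
Query results in order: no maybe maybe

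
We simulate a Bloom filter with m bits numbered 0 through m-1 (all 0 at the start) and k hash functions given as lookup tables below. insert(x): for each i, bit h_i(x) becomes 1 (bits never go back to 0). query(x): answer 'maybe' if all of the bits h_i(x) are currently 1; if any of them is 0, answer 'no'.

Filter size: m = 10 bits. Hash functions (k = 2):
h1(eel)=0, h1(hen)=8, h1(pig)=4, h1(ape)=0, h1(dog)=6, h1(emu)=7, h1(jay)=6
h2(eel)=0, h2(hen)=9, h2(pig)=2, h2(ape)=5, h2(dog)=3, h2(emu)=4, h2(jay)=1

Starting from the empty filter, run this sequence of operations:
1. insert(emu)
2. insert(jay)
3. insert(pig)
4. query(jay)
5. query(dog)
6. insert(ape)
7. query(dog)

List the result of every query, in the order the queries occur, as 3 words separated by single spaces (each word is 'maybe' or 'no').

Start: bits=0000000000
Op 1: insert emu -> sets bits 4 7 -> bits=0000100100
Op 2: insert jay -> sets bits 1 6 -> bits=0100101100
Op 3: insert pig -> sets bits 2 4 -> bits=0110101100
Op 4: query jay -> checks bit1=1, bit6=1 (all 1) -> maybe
Op 5: query dog -> checks bit3=0, bit6=1 (has a 0) -> no
Op 6: insert ape -> sets bits 0 5 -> bits=1110111100
Op 7: query dog -> checks bit3=0, bit6=1 (has a 0) -> no
Query results in order: maybe no no

Answer: maybe no no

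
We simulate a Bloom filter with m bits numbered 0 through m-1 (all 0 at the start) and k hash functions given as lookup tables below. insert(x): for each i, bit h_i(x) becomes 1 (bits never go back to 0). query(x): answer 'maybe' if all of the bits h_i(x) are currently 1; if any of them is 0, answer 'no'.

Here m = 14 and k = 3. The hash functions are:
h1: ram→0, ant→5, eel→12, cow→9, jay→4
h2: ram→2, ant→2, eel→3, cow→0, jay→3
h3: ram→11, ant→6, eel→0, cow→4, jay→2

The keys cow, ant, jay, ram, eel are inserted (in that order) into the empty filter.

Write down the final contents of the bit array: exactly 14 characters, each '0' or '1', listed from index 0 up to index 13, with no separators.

Start: bits=00000000000000
After insert 'cow': sets bits 0 4 9 -> bits=10001000010000
After insert 'ant': sets bits 2 5 6 -> bits=10101110010000
After insert 'jay': sets bits 2 3 4 -> bits=10111110010000
After insert 'ram': sets bits 0 2 11 -> bits=10111110010100
After insert 'eel': sets bits 0 3 12 -> bits=10111110010110

Answer: 10111110010110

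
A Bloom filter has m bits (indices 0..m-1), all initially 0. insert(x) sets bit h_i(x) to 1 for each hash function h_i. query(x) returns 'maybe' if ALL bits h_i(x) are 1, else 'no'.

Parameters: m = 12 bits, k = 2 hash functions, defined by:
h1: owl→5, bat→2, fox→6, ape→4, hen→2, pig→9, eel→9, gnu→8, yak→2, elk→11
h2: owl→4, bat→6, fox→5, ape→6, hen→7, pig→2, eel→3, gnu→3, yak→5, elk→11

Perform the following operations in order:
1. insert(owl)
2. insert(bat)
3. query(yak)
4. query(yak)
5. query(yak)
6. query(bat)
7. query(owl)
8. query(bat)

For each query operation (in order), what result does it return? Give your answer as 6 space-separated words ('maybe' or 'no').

Answer: maybe maybe maybe maybe maybe maybe

Derivation:
Start: bits=000000000000
Op 1: insert owl -> sets bits 4 5 -> bits=000011000000
Op 2: insert bat -> sets bits 2 6 -> bits=001011100000
Op 3: query yak -> checks bit2=1, bit5=1 (all 1) -> maybe
Op 4: query yak -> checks bit2=1, bit5=1 (all 1) -> maybe
Op 5: query yak -> checks bit2=1, bit5=1 (all 1) -> maybe
Op 6: query bat -> checks bit2=1, bit6=1 (all 1) -> maybe
Op 7: query owl -> checks bit4=1, bit5=1 (all 1) -> maybe
Op 8: query bat -> checks bit2=1, bit6=1 (all 1) -> maybe
Query results in order: maybe maybe maybe maybe maybe maybe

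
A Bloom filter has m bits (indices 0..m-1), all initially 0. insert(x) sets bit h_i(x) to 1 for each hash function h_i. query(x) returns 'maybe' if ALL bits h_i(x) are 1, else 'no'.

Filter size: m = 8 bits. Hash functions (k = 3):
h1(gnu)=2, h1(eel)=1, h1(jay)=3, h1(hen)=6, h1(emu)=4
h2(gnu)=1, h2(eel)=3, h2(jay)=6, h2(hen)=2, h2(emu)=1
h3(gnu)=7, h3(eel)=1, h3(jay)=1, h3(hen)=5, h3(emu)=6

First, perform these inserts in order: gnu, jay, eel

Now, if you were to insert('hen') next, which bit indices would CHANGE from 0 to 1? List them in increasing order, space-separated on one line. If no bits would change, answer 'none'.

Answer: 5

Derivation:
Start: bits=00000000
After insert 'gnu': sets bits 1 2 7 -> bits=01100001
After insert 'jay': sets bits 1 3 6 -> bits=01110011
After insert 'eel': sets bits 1 3 -> bits=01110011
insert 'hen' would touch bits 2 5 6; currently bit2=1, bit5=0, bit6=1
Bits that are 0 among those (would change 0->1): 5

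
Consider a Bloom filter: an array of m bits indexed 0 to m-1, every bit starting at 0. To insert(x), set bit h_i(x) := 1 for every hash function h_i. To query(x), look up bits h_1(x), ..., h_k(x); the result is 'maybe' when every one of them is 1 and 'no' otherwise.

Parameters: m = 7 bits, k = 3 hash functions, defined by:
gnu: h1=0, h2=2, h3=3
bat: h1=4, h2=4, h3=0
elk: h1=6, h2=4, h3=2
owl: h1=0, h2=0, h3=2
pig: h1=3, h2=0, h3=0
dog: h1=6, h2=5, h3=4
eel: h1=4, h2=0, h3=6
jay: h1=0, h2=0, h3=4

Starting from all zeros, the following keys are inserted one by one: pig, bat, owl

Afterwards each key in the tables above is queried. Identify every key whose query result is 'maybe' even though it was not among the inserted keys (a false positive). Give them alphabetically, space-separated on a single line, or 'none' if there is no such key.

Start: bits=0000000
After insert 'pig': sets bits 0 3 -> bits=1001000
After insert 'bat': sets bits 0 4 -> bits=1001100
After insert 'owl': sets bits 0 2 -> bits=1011100
Not inserted: dog eel elk gnu jay — query each against bits=1011100:
query dog: checks bit4=1, bit5=0, bit6=0 (has a 0) -> no => not a false positive
query eel: checks bit0=1, bit4=1, bit6=0 (has a 0) -> no => not a false positive
query elk: checks bit2=1, bit4=1, bit6=0 (has a 0) -> no => not a false positive
query gnu: checks bit0=1, bit2=1, bit3=1 (all 1) -> maybe => FALSE POSITIVE
query jay: checks bit0=1, bit4=1 (all 1) -> maybe => FALSE POSITIVE
False positives (alphabetical): gnu jay

Answer: gnu jay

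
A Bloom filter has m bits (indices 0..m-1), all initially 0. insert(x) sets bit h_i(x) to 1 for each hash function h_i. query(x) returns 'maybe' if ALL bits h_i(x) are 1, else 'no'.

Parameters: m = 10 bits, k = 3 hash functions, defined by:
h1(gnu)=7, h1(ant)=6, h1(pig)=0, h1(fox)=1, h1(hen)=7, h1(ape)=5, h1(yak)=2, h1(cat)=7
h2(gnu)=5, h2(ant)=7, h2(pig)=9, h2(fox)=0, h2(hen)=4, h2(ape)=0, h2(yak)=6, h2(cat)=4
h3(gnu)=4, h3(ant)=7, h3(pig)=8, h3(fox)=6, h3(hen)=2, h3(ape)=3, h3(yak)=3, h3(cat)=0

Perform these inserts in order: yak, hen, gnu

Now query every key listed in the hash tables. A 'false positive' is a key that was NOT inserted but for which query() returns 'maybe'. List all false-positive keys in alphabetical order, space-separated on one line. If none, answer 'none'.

Start: bits=0000000000
After insert 'yak': sets bits 2 3 6 -> bits=0011001000
After insert 'hen': sets bits 2 4 7 -> bits=0011101100
After insert 'gnu': sets bits 4 5 7 -> bits=0011111100
Not inserted: ant ape cat fox pig — query each against bits=0011111100:
query ant: checks bit6=1, bit7=1 (all 1) -> maybe => FALSE POSITIVE
query ape: checks bit0=0, bit3=1, bit5=1 (has a 0) -> no => not a false positive
query cat: checks bit0=0, bit4=1, bit7=1 (has a 0) -> no => not a false positive
query fox: checks bit0=0, bit1=0, bit6=1 (has a 0) -> no => not a false positive
query pig: checks bit0=0, bit8=0, bit9=0 (has a 0) -> no => not a false positive
False positives (alphabetical): ant

Answer: ant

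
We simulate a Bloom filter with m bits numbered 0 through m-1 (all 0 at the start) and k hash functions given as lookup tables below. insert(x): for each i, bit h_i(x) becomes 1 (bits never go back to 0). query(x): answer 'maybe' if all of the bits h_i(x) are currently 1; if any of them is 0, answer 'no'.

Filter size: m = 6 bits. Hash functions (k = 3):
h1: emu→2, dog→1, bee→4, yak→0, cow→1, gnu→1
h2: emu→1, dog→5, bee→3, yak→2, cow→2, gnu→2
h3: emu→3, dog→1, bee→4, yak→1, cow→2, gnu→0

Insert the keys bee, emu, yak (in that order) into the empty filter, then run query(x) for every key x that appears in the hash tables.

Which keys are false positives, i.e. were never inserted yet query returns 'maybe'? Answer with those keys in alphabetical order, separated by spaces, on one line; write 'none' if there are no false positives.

Answer: cow gnu

Derivation:
Start: bits=000000
After insert 'bee': sets bits 3 4 -> bits=000110
After insert 'emu': sets bits 1 2 3 -> bits=011110
After insert 'yak': sets bits 0 1 2 -> bits=111110
Not inserted: cow dog gnu — query each against bits=111110:
query cow: checks bit1=1, bit2=1 (all 1) -> maybe => FALSE POSITIVE
query dog: checks bit1=1, bit5=0 (has a 0) -> no => not a false positive
query gnu: checks bit0=1, bit1=1, bit2=1 (all 1) -> maybe => FALSE POSITIVE
False positives (alphabetical): cow gnu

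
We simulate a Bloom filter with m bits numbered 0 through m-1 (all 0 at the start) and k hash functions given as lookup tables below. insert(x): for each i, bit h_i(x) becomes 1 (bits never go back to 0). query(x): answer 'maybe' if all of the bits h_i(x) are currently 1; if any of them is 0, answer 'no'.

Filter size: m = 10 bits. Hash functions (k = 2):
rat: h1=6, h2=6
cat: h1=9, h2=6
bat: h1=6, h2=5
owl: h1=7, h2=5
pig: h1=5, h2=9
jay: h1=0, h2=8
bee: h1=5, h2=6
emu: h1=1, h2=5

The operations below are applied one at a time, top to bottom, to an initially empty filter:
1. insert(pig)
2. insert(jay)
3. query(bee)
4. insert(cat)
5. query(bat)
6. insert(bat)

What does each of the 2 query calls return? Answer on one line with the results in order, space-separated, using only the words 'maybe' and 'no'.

Start: bits=0000000000
Op 1: insert pig -> sets bits 5 9 -> bits=0000010001
Op 2: insert jay -> sets bits 0 8 -> bits=1000010011
Op 3: query bee -> checks bit5=1, bit6=0 (has a 0) -> no
Op 4: insert cat -> sets bits 6 9 -> bits=1000011011
Op 5: query bat -> checks bit5=1, bit6=1 (all 1) -> maybe
Op 6: insert bat -> sets bits 5 6 -> bits=1000011011
Query results in order: no maybe

Answer: no maybe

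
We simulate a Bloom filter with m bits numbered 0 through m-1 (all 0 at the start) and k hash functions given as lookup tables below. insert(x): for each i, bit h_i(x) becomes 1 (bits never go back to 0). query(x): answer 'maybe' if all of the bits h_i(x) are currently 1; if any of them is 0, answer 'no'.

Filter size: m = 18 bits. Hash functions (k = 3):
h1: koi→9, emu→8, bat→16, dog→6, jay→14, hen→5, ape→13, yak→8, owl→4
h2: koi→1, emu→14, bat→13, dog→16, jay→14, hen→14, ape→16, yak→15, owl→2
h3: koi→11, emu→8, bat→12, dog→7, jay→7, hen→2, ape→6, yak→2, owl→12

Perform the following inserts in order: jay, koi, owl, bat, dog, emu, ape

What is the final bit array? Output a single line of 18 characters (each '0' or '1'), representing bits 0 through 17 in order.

Start: bits=000000000000000000
After insert 'jay': sets bits 7 14 -> bits=000000010000001000
After insert 'koi': sets bits 1 9 11 -> bits=010000010101001000
After insert 'owl': sets bits 2 4 12 -> bits=011010010101101000
After insert 'bat': sets bits 12 13 16 -> bits=011010010101111010
After insert 'dog': sets bits 6 7 16 -> bits=011010110101111010
After insert 'emu': sets bits 8 14 -> bits=011010111101111010
After insert 'ape': sets bits 6 13 16 -> bits=011010111101111010

Answer: 011010111101111010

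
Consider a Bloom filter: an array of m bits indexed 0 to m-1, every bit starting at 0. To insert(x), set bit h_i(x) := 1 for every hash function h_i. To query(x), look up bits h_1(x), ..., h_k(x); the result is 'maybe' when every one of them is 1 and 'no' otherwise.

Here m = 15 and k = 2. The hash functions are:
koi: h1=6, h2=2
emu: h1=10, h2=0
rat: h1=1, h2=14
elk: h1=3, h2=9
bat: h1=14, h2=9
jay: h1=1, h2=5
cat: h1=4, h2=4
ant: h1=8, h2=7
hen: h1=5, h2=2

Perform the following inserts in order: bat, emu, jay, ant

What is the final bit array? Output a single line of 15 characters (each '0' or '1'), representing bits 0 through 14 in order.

Answer: 110001011110001

Derivation:
Start: bits=000000000000000
After insert 'bat': sets bits 9 14 -> bits=000000000100001
After insert 'emu': sets bits 0 10 -> bits=100000000110001
After insert 'jay': sets bits 1 5 -> bits=110001000110001
After insert 'ant': sets bits 7 8 -> bits=110001011110001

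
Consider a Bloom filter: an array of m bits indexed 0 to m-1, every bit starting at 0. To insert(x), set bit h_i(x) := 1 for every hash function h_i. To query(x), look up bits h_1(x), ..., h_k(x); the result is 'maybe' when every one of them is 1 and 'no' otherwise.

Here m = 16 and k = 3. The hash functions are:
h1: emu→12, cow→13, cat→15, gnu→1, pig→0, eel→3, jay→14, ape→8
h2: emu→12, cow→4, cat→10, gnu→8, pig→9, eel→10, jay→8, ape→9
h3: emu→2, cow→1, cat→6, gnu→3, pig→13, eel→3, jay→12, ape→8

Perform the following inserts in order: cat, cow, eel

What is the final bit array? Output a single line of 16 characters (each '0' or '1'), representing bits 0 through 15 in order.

Answer: 0101101000100101

Derivation:
Start: bits=0000000000000000
After insert 'cat': sets bits 6 10 15 -> bits=0000001000100001
After insert 'cow': sets bits 1 4 13 -> bits=0100101000100101
After insert 'eel': sets bits 3 10 -> bits=0101101000100101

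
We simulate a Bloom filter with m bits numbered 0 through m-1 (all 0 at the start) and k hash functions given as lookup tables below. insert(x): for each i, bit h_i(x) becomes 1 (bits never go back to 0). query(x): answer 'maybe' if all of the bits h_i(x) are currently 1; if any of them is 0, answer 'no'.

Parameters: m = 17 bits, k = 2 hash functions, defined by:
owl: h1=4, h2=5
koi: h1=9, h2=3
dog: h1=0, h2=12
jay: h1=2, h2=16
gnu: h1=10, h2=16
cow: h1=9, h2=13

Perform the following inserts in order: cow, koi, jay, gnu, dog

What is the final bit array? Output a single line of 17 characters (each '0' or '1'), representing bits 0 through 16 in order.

Answer: 10110000011011001

Derivation:
Start: bits=00000000000000000
After insert 'cow': sets bits 9 13 -> bits=00000000010001000
After insert 'koi': sets bits 3 9 -> bits=00010000010001000
After insert 'jay': sets bits 2 16 -> bits=00110000010001001
After insert 'gnu': sets bits 10 16 -> bits=00110000011001001
After insert 'dog': sets bits 0 12 -> bits=10110000011011001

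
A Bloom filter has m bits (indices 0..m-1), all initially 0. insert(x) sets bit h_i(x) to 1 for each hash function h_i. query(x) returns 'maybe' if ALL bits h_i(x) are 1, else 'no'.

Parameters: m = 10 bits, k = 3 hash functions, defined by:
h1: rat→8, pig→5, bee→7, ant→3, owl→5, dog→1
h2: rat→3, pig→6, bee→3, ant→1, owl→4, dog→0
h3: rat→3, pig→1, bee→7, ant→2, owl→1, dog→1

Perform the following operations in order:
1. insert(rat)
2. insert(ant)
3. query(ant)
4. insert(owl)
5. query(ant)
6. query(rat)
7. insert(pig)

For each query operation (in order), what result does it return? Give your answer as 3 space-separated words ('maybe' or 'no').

Start: bits=0000000000
Op 1: insert rat -> sets bits 3 8 -> bits=0001000010
Op 2: insert ant -> sets bits 1 2 3 -> bits=0111000010
Op 3: query ant -> checks bit1=1, bit2=1, bit3=1 (all 1) -> maybe
Op 4: insert owl -> sets bits 1 4 5 -> bits=0111110010
Op 5: query ant -> checks bit1=1, bit2=1, bit3=1 (all 1) -> maybe
Op 6: query rat -> checks bit3=1, bit8=1 (all 1) -> maybe
Op 7: insert pig -> sets bits 1 5 6 -> bits=0111111010
Query results in order: maybe maybe maybe

Answer: maybe maybe maybe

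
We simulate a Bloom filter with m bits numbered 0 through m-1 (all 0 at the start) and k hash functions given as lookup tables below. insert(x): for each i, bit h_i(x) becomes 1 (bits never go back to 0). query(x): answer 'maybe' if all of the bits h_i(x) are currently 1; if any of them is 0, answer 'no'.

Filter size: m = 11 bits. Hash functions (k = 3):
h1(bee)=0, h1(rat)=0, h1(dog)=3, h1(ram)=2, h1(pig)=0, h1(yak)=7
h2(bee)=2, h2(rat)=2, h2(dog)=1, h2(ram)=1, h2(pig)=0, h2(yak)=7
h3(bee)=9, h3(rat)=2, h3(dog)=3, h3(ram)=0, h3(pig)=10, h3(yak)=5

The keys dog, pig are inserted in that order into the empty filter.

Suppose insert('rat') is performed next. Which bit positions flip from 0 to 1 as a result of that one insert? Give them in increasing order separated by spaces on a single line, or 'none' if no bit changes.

Answer: 2

Derivation:
Start: bits=00000000000
After insert 'dog': sets bits 1 3 -> bits=01010000000
After insert 'pig': sets bits 0 10 -> bits=11010000001
insert 'rat' would touch bits 0 2; currently bit0=1, bit2=0
Bits that are 0 among those (would change 0->1): 2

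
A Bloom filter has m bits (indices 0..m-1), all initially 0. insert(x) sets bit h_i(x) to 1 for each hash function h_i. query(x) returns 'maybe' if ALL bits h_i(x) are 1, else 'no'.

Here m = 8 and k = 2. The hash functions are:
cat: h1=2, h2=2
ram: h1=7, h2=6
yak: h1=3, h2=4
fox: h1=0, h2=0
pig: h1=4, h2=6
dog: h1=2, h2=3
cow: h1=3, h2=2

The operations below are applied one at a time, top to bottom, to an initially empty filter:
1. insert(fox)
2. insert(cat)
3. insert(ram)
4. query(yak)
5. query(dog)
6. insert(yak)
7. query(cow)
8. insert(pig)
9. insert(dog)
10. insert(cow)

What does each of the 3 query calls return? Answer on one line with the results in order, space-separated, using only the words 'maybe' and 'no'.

Start: bits=00000000
Op 1: insert fox -> sets bits 0 -> bits=10000000
Op 2: insert cat -> sets bits 2 -> bits=10100000
Op 3: insert ram -> sets bits 6 7 -> bits=10100011
Op 4: query yak -> checks bit3=0, bit4=0 (has a 0) -> no
Op 5: query dog -> checks bit2=1, bit3=0 (has a 0) -> no
Op 6: insert yak -> sets bits 3 4 -> bits=10111011
Op 7: query cow -> checks bit2=1, bit3=1 (all 1) -> maybe
Op 8: insert pig -> sets bits 4 6 -> bits=10111011
Op 9: insert dog -> sets bits 2 3 -> bits=10111011
Op 10: insert cow -> sets bits 2 3 -> bits=10111011
Query results in order: no no maybe

Answer: no no maybe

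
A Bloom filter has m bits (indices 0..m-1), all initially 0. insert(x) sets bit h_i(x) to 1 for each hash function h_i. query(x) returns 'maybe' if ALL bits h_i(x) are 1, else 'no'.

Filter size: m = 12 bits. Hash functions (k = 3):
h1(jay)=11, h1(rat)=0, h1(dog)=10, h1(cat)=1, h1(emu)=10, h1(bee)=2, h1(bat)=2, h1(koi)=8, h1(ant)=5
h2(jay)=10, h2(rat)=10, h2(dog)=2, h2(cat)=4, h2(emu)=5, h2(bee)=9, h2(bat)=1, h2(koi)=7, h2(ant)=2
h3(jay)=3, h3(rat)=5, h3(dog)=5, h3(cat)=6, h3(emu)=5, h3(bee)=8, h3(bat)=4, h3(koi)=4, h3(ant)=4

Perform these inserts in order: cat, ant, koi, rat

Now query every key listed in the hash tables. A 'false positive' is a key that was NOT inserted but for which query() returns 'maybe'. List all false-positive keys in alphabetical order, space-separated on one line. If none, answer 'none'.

Answer: bat dog emu

Derivation:
Start: bits=000000000000
After insert 'cat': sets bits 1 4 6 -> bits=010010100000
After insert 'ant': sets bits 2 4 5 -> bits=011011100000
After insert 'koi': sets bits 4 7 8 -> bits=011011111000
After insert 'rat': sets bits 0 5 10 -> bits=111011111010
Not inserted: bat bee dog emu jay — query each against bits=111011111010:
query bat: checks bit1=1, bit2=1, bit4=1 (all 1) -> maybe => FALSE POSITIVE
query bee: checks bit2=1, bit8=1, bit9=0 (has a 0) -> no => not a false positive
query dog: checks bit2=1, bit5=1, bit10=1 (all 1) -> maybe => FALSE POSITIVE
query emu: checks bit5=1, bit10=1 (all 1) -> maybe => FALSE POSITIVE
query jay: checks bit3=0, bit10=1, bit11=0 (has a 0) -> no => not a false positive
False positives (alphabetical): bat dog emu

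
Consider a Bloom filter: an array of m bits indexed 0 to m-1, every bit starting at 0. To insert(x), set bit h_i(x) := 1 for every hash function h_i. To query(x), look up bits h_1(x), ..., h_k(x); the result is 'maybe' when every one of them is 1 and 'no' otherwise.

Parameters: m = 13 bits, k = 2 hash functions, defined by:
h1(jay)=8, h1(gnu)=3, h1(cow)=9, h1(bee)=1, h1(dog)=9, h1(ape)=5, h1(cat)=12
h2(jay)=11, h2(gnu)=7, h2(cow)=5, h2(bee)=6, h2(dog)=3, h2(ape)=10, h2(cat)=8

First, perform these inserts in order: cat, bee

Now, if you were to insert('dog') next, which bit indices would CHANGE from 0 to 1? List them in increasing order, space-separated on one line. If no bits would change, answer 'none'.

Start: bits=0000000000000
After insert 'cat': sets bits 8 12 -> bits=0000000010001
After insert 'bee': sets bits 1 6 -> bits=0100001010001
insert 'dog' would touch bits 3 9; currently bit3=0, bit9=0
Bits that are 0 among those (would change 0->1): 3 9

Answer: 3 9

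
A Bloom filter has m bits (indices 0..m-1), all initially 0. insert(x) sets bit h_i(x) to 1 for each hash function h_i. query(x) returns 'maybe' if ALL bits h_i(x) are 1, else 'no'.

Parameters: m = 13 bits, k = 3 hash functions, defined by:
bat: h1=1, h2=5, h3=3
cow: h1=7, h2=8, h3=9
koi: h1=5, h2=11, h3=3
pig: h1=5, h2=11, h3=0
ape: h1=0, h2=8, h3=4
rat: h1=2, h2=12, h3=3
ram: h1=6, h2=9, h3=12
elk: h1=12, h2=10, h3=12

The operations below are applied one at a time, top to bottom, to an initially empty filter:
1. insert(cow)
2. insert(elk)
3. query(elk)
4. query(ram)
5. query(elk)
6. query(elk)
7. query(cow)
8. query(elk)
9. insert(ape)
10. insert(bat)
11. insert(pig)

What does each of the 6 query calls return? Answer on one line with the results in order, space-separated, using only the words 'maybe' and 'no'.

Start: bits=0000000000000
Op 1: insert cow -> sets bits 7 8 9 -> bits=0000000111000
Op 2: insert elk -> sets bits 10 12 -> bits=0000000111101
Op 3: query elk -> checks bit10=1, bit12=1 (all 1) -> maybe
Op 4: query ram -> checks bit6=0, bit9=1, bit12=1 (has a 0) -> no
Op 5: query elk -> checks bit10=1, bit12=1 (all 1) -> maybe
Op 6: query elk -> checks bit10=1, bit12=1 (all 1) -> maybe
Op 7: query cow -> checks bit7=1, bit8=1, bit9=1 (all 1) -> maybe
Op 8: query elk -> checks bit10=1, bit12=1 (all 1) -> maybe
Op 9: insert ape -> sets bits 0 4 8 -> bits=1000100111101
Op 10: insert bat -> sets bits 1 3 5 -> bits=1101110111101
Op 11: insert pig -> sets bits 0 5 11 -> bits=1101110111111
Query results in order: maybe no maybe maybe maybe maybe

Answer: maybe no maybe maybe maybe maybe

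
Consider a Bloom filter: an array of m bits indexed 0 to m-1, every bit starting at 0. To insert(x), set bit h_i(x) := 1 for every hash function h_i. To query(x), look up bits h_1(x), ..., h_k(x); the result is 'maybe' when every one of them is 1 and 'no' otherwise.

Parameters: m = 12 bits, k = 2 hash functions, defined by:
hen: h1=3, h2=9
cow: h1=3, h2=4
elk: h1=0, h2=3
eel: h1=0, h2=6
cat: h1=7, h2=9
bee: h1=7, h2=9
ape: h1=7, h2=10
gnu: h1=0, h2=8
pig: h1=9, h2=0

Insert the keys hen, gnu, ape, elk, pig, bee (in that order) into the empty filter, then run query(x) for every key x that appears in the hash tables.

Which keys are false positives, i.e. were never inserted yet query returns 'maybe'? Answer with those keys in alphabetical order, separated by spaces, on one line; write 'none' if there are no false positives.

Answer: cat

Derivation:
Start: bits=000000000000
After insert 'hen': sets bits 3 9 -> bits=000100000100
After insert 'gnu': sets bits 0 8 -> bits=100100001100
After insert 'ape': sets bits 7 10 -> bits=100100011110
After insert 'elk': sets bits 0 3 -> bits=100100011110
After insert 'pig': sets bits 0 9 -> bits=100100011110
After insert 'bee': sets bits 7 9 -> bits=100100011110
Not inserted: cat cow eel — query each against bits=100100011110:
query cat: checks bit7=1, bit9=1 (all 1) -> maybe => FALSE POSITIVE
query cow: checks bit3=1, bit4=0 (has a 0) -> no => not a false positive
query eel: checks bit0=1, bit6=0 (has a 0) -> no => not a false positive
False positives (alphabetical): cat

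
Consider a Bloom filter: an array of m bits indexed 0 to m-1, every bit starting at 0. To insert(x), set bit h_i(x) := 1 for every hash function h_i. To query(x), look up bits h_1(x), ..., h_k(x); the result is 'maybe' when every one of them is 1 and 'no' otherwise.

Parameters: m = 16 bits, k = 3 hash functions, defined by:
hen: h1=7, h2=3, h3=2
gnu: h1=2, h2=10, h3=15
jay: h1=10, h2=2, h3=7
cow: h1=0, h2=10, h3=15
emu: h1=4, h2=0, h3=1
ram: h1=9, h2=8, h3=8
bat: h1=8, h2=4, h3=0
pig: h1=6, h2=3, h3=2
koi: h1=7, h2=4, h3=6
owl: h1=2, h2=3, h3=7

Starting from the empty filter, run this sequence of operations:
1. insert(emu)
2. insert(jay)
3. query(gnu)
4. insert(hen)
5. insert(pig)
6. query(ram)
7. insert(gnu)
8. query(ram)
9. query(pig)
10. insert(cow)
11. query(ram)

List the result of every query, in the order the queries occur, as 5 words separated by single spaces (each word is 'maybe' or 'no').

Start: bits=0000000000000000
Op 1: insert emu -> sets bits 0 1 4 -> bits=1100100000000000
Op 2: insert jay -> sets bits 2 7 10 -> bits=1110100100100000
Op 3: query gnu -> checks bit2=1, bit10=1, bit15=0 (has a 0) -> no
Op 4: insert hen -> sets bits 2 3 7 -> bits=1111100100100000
Op 5: insert pig -> sets bits 2 3 6 -> bits=1111101100100000
Op 6: query ram -> checks bit8=0, bit9=0 (has a 0) -> no
Op 7: insert gnu -> sets bits 2 10 15 -> bits=1111101100100001
Op 8: query ram -> checks bit8=0, bit9=0 (has a 0) -> no
Op 9: query pig -> checks bit2=1, bit3=1, bit6=1 (all 1) -> maybe
Op 10: insert cow -> sets bits 0 10 15 -> bits=1111101100100001
Op 11: query ram -> checks bit8=0, bit9=0 (has a 0) -> no
Query results in order: no no no maybe no

Answer: no no no maybe no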